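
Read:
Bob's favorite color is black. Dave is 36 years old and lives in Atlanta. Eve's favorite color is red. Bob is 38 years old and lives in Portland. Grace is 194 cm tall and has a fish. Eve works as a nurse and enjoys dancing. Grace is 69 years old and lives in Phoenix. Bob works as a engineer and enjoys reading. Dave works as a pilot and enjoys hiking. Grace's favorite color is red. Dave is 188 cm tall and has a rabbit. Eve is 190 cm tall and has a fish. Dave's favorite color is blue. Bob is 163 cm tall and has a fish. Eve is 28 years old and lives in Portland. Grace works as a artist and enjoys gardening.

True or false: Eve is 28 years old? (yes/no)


Eve is actually 28. yes

yes


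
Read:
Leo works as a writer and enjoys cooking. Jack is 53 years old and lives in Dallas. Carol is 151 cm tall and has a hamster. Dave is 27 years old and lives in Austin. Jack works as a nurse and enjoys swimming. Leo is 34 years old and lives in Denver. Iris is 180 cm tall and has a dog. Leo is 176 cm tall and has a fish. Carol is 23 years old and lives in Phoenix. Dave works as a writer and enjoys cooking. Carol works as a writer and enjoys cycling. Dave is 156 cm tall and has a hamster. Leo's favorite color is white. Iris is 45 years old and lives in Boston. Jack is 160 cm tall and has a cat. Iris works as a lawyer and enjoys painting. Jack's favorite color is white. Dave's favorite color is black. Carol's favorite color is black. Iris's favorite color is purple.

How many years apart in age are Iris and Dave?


45 vs 27, diff = 18

18


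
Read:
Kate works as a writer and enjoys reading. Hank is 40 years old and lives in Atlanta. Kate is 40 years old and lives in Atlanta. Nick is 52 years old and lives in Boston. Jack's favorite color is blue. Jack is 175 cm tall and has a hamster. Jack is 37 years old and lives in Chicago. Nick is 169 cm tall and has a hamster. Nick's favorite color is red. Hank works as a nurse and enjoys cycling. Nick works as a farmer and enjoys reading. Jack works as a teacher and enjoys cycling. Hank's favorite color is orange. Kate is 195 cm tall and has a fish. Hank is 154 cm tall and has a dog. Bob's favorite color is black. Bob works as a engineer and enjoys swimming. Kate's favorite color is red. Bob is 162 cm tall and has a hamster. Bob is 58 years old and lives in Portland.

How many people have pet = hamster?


Count: 3

3


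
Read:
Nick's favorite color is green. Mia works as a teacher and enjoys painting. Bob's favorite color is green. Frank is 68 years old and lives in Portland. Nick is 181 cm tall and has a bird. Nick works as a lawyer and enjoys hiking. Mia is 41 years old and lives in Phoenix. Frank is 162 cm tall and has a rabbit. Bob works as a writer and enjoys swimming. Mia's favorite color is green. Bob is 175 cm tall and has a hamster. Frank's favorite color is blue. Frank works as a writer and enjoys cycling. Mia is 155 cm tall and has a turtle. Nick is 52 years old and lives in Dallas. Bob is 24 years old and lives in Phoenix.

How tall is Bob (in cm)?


Bob is 175 cm tall

175


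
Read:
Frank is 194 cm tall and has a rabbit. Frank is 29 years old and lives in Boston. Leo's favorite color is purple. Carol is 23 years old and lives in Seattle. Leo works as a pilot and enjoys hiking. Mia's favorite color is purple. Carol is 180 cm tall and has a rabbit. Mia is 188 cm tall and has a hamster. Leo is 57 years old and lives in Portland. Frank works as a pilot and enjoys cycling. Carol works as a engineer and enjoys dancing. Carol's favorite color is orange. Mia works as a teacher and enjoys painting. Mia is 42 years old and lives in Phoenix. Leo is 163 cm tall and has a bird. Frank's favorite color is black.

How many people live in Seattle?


Count in Seattle: 1

1


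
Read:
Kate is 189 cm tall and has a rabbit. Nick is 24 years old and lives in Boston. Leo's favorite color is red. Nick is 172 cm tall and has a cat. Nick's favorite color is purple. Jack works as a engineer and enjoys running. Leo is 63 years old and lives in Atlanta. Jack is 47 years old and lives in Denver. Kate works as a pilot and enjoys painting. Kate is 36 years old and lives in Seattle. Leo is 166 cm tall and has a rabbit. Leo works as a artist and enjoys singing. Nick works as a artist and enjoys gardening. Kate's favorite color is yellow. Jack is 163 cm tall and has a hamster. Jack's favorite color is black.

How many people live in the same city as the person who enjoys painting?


Person with hobby painting is Kate, city Seattle. Count = 1

1


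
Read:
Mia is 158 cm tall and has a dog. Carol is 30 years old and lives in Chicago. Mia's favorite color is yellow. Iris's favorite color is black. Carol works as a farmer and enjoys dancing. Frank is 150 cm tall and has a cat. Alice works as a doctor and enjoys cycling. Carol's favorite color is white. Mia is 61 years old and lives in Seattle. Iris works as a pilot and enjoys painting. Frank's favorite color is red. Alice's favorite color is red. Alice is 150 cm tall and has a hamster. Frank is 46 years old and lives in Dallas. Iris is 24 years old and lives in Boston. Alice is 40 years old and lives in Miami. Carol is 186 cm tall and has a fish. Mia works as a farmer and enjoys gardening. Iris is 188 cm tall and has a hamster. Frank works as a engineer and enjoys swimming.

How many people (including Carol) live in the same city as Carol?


Carol lives in Chicago. Count = 1

1


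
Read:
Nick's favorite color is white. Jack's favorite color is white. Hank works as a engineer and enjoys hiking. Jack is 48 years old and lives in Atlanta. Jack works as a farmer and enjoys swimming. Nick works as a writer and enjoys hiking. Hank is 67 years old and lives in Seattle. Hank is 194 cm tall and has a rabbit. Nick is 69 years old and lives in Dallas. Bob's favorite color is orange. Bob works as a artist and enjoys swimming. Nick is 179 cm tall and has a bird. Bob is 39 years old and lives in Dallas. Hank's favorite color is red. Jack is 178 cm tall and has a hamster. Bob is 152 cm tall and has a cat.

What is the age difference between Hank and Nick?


|67 - 69| = 2

2


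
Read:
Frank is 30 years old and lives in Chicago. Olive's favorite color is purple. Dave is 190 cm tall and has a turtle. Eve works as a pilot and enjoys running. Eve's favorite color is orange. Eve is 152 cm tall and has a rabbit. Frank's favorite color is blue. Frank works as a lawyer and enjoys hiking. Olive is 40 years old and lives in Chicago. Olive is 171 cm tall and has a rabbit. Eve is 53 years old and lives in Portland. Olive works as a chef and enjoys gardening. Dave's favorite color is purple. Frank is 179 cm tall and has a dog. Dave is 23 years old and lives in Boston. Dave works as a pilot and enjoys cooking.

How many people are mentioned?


People: Frank, Eve, Dave, Olive. Count = 4

4


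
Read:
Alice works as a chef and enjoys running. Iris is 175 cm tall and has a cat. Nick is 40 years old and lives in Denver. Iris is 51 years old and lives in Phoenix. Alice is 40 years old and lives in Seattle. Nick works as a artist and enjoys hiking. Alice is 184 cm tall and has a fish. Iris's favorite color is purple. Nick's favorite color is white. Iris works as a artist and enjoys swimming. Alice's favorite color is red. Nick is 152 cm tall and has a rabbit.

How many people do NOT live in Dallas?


Not in Dallas: 3

3


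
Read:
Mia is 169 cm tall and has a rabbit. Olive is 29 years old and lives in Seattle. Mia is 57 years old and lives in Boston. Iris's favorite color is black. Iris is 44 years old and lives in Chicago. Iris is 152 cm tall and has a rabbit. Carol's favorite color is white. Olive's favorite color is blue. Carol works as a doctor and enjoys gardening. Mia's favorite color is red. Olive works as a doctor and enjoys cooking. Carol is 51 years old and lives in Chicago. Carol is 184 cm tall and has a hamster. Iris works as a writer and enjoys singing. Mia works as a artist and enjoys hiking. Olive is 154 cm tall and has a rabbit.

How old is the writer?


The writer is Iris, age 44

44


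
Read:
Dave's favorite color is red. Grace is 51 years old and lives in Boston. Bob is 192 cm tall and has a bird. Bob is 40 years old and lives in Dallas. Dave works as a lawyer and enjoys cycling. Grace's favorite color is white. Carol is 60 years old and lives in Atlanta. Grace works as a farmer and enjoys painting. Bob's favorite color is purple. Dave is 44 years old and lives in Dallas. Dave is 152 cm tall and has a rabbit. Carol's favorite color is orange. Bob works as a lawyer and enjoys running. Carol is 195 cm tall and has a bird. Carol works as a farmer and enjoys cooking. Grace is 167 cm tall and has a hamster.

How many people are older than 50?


Filter: 2

2


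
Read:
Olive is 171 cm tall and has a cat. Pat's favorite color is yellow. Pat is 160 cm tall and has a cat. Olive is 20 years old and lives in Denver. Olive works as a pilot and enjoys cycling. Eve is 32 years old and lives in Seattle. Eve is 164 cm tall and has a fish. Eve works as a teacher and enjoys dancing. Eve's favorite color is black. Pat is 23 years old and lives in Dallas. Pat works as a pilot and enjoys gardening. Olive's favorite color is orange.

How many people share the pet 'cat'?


Count: 2

2


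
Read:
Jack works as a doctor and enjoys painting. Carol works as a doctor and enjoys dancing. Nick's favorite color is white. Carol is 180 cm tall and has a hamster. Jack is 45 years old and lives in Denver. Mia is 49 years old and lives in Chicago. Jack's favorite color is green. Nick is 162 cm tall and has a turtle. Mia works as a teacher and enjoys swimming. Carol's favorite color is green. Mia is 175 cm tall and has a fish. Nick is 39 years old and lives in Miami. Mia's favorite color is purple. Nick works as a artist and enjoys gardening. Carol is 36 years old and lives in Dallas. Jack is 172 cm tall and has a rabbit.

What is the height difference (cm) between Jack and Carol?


|172 - 180| = 8

8


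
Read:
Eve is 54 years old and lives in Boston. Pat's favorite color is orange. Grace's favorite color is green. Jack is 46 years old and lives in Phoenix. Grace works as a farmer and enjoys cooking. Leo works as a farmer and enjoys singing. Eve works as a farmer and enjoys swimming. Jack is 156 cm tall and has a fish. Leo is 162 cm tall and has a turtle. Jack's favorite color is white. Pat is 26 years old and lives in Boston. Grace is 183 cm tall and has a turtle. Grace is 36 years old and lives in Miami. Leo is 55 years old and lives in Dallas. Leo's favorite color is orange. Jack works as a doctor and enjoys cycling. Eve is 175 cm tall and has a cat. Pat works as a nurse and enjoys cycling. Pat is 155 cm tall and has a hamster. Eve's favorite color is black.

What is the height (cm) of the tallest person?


Tallest: Grace at 183 cm

183


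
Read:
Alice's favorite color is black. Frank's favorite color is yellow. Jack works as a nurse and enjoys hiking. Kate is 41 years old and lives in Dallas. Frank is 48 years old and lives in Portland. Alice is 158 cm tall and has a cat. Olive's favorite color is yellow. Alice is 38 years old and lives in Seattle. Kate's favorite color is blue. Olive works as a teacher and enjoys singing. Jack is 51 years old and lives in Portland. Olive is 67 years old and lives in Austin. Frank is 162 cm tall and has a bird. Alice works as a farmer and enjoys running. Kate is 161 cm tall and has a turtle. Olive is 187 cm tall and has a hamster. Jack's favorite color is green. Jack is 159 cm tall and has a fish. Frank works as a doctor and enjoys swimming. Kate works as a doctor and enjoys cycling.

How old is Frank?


Frank is 48 years old

48


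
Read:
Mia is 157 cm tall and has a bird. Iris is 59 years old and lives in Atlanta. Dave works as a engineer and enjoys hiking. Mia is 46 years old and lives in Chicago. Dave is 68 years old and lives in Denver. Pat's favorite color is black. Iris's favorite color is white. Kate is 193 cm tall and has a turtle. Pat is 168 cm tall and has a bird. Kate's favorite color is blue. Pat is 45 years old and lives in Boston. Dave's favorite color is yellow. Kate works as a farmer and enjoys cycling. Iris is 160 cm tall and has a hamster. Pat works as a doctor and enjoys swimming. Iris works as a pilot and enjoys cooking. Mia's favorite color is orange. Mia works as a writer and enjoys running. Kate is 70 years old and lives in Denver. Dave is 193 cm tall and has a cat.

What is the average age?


Sum=288, n=5, avg=57.6

57.6


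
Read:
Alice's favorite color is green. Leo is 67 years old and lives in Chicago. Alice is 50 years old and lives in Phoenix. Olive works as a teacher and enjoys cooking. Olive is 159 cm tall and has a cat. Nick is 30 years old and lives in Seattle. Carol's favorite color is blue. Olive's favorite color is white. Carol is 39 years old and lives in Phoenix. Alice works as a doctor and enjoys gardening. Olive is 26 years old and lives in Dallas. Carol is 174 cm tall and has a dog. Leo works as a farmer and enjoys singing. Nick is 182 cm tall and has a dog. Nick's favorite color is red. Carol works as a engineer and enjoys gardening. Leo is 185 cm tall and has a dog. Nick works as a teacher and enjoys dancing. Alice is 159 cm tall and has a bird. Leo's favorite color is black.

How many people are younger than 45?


Filter: 3

3


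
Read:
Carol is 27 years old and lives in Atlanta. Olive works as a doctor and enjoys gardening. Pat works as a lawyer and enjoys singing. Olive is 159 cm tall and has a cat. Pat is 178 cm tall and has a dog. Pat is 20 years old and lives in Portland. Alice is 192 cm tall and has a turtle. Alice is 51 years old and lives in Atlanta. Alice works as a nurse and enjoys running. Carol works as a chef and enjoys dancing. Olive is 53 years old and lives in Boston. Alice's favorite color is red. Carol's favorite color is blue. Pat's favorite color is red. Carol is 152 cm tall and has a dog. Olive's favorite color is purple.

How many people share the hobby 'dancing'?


Count: 1

1


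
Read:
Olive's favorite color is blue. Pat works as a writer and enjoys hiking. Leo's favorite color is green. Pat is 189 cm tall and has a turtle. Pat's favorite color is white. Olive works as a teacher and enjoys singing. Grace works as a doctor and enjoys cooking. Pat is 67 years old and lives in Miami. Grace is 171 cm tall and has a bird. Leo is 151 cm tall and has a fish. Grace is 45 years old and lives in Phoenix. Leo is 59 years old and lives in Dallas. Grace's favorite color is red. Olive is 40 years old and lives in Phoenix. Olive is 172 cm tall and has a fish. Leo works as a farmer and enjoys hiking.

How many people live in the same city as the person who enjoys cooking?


Person with hobby cooking is Grace, city Phoenix. Count = 2

2


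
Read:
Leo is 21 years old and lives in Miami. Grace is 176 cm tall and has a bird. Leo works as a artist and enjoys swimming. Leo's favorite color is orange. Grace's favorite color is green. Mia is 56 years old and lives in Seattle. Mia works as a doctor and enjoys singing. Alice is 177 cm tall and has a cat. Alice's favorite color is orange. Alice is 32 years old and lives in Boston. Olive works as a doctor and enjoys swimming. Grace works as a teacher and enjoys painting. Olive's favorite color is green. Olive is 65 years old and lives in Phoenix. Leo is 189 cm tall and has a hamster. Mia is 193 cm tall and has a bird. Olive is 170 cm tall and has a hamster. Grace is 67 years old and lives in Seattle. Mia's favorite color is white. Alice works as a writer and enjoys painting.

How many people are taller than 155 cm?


Taller than 155: 5

5


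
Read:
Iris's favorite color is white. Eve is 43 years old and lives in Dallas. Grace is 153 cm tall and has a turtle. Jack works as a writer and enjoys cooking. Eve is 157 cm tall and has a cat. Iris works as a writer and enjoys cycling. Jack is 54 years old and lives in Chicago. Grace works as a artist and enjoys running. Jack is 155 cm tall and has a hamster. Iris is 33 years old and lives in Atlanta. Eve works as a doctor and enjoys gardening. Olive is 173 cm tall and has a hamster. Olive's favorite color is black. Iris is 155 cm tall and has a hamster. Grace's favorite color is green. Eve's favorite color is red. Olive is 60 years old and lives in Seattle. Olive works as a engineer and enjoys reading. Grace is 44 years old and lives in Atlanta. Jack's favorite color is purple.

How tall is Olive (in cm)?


Olive is 173 cm tall

173


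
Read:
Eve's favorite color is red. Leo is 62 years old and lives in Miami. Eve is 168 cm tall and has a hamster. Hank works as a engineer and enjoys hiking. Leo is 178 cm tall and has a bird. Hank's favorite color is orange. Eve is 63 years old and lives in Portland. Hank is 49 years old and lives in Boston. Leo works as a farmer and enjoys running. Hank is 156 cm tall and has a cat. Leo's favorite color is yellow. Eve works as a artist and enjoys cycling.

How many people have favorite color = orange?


Count: 1

1


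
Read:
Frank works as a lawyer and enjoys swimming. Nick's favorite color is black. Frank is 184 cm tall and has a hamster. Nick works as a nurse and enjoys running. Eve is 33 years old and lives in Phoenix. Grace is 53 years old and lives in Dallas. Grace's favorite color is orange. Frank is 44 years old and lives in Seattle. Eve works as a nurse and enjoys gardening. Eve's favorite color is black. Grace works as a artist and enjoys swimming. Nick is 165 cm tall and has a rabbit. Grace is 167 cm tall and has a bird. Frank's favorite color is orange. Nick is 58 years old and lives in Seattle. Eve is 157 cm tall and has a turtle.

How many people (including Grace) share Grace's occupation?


Grace is a artist. Count = 1

1


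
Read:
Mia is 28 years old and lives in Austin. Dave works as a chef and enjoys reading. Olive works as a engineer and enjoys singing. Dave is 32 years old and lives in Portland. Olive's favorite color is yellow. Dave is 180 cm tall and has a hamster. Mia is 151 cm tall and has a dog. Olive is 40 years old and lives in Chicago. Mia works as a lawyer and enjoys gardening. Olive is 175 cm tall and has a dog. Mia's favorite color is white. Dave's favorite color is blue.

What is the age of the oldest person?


Oldest: Olive at 40

40


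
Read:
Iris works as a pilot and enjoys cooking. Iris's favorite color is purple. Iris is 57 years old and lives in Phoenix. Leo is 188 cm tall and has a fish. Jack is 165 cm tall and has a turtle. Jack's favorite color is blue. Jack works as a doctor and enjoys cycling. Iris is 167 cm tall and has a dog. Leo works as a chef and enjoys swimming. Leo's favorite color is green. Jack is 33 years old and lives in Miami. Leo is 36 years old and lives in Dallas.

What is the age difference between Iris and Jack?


|57 - 33| = 24

24


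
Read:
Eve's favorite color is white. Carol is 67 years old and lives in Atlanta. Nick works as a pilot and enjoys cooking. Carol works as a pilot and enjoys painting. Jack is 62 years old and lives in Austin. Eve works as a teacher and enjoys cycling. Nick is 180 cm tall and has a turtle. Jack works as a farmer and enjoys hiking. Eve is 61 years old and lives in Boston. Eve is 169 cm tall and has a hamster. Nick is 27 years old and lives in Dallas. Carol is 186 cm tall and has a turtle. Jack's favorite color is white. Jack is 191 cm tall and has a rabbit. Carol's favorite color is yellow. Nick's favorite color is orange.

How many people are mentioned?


People: Nick, Carol, Jack, Eve. Count = 4

4


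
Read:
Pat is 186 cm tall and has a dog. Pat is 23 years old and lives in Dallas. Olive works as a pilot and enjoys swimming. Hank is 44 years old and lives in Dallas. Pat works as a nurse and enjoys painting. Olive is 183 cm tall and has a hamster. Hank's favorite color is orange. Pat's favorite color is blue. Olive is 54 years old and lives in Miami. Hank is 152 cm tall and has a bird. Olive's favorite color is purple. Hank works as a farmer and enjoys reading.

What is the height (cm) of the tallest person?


Tallest: Pat at 186 cm

186


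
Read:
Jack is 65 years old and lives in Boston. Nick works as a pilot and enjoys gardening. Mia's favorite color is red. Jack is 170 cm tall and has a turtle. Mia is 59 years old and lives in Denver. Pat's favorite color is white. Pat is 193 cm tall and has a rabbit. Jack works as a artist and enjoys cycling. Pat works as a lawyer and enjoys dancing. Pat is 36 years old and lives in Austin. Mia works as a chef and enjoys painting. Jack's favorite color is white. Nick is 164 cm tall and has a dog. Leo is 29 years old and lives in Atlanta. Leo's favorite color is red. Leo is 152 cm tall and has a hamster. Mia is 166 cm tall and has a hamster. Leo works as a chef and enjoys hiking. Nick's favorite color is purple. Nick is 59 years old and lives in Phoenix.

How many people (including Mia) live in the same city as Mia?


Mia lives in Denver. Count = 1

1


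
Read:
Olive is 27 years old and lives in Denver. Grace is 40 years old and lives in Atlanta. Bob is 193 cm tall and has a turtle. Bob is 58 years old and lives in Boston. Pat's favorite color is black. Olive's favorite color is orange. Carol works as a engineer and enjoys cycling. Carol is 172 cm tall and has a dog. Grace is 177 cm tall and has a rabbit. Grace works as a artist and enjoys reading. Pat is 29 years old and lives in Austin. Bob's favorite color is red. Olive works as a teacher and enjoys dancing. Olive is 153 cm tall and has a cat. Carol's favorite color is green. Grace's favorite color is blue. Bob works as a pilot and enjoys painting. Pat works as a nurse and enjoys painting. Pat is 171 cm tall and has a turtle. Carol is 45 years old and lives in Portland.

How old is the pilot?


The pilot is Bob, age 58

58


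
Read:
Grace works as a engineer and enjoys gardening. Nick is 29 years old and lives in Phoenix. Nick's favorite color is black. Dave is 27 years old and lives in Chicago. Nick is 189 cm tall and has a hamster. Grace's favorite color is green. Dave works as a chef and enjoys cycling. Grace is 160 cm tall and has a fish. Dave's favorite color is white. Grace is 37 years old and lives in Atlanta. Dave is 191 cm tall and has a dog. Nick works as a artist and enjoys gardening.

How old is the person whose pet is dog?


Person with pet=dog is Dave, age 27

27


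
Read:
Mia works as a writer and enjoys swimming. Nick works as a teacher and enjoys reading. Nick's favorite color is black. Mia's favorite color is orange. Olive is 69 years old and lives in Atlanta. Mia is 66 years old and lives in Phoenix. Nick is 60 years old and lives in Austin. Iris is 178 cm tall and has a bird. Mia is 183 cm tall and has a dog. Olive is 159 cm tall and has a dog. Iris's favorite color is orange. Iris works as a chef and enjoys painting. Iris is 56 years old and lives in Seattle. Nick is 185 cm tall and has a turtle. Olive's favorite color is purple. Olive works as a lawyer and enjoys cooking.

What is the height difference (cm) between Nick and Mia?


|185 - 183| = 2

2


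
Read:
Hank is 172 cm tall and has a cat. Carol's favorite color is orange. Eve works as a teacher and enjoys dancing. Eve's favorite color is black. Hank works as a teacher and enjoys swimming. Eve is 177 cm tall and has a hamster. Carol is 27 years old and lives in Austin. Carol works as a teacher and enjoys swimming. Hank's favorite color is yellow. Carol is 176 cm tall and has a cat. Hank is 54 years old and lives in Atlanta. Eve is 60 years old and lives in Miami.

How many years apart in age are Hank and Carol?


54 vs 27, diff = 27

27


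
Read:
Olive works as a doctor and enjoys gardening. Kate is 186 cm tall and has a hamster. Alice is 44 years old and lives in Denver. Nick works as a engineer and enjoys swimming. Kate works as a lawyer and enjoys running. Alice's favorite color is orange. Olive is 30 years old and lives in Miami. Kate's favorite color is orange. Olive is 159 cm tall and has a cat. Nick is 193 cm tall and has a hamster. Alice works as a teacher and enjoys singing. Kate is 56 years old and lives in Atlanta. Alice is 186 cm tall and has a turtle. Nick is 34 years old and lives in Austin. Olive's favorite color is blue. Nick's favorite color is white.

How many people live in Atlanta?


Count in Atlanta: 1

1


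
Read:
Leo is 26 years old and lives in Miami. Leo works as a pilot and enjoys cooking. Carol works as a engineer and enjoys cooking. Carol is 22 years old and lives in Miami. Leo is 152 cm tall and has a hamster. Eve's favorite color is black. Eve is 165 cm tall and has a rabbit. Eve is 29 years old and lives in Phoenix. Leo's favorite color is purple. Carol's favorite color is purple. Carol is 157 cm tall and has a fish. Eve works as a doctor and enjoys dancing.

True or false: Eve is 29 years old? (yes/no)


Eve is actually 29. yes

yes


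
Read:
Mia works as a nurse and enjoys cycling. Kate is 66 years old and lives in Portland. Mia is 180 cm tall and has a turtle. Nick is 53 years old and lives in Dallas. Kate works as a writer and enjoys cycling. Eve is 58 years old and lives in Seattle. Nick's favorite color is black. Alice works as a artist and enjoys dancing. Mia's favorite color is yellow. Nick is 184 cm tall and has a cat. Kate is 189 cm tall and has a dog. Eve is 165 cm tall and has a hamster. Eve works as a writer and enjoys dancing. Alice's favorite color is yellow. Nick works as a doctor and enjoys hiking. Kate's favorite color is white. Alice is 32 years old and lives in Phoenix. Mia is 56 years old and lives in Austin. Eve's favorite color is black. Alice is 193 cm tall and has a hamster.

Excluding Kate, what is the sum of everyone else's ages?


Sum (excluding Kate): 199

199


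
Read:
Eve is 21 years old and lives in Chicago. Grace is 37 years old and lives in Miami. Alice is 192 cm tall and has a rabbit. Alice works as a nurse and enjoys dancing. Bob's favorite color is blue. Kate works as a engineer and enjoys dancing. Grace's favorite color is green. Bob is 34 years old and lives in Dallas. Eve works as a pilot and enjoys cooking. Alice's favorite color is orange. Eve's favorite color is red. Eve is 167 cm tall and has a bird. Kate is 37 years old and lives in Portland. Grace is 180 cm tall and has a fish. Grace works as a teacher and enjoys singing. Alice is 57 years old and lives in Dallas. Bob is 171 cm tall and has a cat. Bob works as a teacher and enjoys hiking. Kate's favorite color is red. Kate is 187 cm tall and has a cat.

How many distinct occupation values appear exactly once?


Unique occupation values: 3

3


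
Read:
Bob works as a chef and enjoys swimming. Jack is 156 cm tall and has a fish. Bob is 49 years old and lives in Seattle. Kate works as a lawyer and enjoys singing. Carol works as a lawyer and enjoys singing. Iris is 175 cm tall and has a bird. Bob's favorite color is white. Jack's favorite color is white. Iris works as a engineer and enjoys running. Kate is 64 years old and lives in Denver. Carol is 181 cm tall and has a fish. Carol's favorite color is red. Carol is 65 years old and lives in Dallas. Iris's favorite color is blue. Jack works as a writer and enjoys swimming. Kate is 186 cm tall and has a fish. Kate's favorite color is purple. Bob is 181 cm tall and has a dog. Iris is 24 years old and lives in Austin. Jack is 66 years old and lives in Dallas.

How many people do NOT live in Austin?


Not in Austin: 4

4


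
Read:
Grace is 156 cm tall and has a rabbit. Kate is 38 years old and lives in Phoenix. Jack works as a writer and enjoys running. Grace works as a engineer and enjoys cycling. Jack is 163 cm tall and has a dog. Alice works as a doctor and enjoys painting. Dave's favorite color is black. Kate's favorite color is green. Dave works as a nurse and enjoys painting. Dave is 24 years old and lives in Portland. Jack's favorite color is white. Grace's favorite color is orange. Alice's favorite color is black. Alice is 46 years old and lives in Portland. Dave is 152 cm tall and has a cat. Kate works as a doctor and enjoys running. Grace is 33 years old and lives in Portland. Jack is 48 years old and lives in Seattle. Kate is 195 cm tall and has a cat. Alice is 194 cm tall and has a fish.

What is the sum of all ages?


38+33+48+24+46 = 189

189


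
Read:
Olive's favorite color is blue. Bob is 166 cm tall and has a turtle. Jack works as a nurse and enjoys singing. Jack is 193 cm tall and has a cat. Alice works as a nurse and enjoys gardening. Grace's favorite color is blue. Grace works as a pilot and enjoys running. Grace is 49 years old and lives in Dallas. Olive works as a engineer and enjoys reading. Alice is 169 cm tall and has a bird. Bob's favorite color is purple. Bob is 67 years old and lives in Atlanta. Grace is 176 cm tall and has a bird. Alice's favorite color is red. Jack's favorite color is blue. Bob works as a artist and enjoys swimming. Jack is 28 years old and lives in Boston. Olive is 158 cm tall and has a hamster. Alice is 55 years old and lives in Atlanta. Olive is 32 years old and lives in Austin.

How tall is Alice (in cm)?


Alice is 169 cm tall

169


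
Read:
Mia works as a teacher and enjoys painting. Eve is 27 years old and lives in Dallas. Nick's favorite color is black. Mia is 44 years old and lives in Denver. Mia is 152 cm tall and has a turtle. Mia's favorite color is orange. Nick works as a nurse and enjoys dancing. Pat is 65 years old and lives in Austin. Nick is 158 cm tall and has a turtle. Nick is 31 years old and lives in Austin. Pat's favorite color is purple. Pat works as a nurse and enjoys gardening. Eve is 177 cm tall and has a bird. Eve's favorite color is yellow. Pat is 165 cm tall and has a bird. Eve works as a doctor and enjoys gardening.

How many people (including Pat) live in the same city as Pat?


Pat lives in Austin. Count = 2

2


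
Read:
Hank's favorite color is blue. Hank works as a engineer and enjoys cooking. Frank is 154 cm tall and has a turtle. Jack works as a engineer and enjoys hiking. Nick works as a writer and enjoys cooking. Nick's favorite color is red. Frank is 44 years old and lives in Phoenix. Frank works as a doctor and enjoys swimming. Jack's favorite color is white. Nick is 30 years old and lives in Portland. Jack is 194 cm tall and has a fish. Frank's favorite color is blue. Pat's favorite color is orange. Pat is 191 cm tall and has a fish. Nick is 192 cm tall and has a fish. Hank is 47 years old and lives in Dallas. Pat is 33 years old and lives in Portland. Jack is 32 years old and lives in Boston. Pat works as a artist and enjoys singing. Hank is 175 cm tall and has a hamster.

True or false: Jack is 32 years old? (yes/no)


Jack is actually 32. yes

yes


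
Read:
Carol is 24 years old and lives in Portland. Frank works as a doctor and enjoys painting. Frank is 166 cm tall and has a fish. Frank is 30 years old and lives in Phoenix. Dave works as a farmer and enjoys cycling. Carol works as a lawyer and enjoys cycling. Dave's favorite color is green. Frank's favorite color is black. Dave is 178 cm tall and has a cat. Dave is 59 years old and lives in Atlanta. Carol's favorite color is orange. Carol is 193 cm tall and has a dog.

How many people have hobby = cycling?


Count: 2

2


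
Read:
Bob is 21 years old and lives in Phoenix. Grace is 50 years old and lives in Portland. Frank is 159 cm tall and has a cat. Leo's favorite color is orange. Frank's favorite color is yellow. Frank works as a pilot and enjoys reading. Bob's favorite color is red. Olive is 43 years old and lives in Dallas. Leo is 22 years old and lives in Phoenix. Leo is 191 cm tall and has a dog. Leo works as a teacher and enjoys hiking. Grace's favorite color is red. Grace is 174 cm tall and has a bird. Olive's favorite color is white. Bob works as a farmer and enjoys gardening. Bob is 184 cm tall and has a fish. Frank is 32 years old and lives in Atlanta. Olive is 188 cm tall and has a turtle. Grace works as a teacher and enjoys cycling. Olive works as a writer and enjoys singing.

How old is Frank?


Frank is 32 years old

32


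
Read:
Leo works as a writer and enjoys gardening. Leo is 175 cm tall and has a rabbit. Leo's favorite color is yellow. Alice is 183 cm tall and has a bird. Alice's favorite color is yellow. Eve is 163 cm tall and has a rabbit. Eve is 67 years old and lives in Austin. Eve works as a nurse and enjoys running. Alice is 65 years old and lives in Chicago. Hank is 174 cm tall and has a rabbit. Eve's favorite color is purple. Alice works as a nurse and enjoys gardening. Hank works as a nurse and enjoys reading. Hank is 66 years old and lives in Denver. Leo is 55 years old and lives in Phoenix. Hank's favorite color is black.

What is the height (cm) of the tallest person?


Tallest: Alice at 183 cm

183


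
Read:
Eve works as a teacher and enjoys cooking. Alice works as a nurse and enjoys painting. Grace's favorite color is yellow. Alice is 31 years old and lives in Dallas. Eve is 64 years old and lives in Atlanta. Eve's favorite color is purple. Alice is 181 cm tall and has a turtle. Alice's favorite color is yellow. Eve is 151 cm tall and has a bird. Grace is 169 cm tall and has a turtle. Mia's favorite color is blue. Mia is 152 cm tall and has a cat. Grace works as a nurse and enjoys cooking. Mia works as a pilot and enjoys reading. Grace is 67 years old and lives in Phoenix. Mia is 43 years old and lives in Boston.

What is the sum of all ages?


67+64+31+43 = 205

205


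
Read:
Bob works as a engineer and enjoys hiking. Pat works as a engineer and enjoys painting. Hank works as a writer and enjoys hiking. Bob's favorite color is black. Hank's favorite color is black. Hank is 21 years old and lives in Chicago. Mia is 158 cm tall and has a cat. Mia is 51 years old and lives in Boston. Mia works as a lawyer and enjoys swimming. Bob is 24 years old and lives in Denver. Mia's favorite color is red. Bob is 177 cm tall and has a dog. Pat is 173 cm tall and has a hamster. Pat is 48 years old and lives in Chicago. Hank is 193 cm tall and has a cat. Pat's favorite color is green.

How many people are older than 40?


Filter: 2

2


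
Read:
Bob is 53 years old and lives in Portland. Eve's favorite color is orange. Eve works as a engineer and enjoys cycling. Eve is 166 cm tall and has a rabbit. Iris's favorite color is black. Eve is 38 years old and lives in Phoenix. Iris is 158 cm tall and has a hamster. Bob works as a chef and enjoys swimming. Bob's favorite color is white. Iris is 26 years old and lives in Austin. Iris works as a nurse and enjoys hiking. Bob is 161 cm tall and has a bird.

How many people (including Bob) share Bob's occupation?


Bob is a chef. Count = 1

1


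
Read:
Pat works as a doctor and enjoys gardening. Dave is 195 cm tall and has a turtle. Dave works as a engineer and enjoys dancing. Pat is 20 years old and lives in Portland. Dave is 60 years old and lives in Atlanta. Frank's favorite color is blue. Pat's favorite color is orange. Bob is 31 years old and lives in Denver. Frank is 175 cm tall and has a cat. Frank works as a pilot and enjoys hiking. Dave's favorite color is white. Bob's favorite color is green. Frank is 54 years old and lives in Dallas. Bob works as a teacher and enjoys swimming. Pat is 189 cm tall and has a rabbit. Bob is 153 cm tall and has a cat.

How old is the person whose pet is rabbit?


Person with pet=rabbit is Pat, age 20

20


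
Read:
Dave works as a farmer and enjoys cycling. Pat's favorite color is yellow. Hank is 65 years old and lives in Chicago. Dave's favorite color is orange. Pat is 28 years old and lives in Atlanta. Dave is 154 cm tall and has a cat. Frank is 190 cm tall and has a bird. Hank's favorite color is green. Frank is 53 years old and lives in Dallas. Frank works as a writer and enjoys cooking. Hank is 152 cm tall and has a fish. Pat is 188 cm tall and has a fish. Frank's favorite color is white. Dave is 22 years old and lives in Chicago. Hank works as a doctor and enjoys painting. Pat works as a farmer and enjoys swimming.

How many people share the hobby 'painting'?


Count: 1

1


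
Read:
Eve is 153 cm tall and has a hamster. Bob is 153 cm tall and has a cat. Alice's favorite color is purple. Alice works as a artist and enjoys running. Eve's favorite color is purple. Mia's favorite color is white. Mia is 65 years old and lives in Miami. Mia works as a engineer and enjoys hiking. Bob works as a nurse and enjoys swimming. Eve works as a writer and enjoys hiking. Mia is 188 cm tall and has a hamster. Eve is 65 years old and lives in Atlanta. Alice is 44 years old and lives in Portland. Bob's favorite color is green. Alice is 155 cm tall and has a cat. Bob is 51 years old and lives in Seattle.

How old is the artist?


The artist is Alice, age 44

44


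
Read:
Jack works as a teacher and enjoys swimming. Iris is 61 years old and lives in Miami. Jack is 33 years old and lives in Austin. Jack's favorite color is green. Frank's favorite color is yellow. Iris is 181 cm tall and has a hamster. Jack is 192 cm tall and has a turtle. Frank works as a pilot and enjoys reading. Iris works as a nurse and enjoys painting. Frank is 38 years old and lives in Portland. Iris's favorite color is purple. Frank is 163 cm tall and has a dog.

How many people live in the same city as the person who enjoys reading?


Person with hobby reading is Frank, city Portland. Count = 1

1


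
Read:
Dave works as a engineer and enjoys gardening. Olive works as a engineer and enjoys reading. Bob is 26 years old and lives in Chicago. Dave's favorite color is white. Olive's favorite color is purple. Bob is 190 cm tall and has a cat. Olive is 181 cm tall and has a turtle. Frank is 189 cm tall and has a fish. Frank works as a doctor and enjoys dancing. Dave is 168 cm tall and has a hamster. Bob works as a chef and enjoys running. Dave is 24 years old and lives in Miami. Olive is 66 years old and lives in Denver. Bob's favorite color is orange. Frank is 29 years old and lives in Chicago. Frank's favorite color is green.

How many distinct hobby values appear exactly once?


Unique hobby values: 4

4


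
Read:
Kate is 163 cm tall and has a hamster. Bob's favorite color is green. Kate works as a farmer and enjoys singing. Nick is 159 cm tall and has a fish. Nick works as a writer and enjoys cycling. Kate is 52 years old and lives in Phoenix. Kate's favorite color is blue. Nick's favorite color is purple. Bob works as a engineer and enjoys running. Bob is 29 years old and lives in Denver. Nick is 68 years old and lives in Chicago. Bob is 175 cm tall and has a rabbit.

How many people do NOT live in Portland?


Not in Portland: 3

3


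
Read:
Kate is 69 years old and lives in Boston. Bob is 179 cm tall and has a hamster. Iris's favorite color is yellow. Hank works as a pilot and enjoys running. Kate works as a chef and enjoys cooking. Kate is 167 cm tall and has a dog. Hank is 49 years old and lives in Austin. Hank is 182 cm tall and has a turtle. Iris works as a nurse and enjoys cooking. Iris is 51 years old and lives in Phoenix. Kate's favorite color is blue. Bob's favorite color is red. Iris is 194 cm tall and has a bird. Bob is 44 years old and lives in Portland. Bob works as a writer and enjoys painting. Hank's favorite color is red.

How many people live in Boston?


Count in Boston: 1

1


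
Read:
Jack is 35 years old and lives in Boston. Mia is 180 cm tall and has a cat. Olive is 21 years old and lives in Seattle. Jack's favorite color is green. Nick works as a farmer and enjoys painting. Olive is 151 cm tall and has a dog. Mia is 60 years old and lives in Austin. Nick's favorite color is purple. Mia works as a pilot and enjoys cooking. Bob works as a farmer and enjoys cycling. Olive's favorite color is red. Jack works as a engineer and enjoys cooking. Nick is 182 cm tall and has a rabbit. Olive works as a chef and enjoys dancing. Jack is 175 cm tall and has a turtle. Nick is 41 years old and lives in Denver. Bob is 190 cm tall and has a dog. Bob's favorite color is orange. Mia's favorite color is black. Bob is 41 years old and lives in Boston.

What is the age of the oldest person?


Oldest: Mia at 60

60
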